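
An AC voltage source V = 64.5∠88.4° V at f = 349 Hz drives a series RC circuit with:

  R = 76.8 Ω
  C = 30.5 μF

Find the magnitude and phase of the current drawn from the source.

Step 1 — Angular frequency: ω = 2π·f = 2π·349 = 2193 rad/s.
Step 2 — Component impedances:
  R: Z = R = 76.8 Ω
  C: Z = 1/(jωC) = -j/(ω·C) = 0 - j14.95 Ω
Step 3 — Series combination: Z_total = R + C = 76.8 - j14.95 Ω = 78.24∠-11.0° Ω.
Step 4 — Source phasor: V = 64.5∠88.4° V = 1.801 + j64.47 V.
Step 5 — Ohm's law: I = V / Z_total = (1.801 + j64.47) / (76.8 - j14.95) = -0.1349 + j0.8133 A.
Step 6 — Convert to polar: |I| = 0.8244 A, ∠I = 99.4°.

I = 0.8244∠99.4° A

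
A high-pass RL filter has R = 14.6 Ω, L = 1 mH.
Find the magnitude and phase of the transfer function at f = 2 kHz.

Step 1 — Angular frequency: ω = 2π·2000 = 1.257e+04 rad/s.
Step 2 — Transfer function: H(jω) = jωL/(R + jωL).
Step 3 — Numerator jωL = j·12.57; denominator R + jωL = 14.6 + j12.57.
Step 4 — H = 0.4256 + j0.4944.
Step 5 — Magnitude: |H| = 0.6523 (-3.7 dB); phase: φ = 49.3°.

|H| = 0.6523 (-3.7 dB), φ = 49.3°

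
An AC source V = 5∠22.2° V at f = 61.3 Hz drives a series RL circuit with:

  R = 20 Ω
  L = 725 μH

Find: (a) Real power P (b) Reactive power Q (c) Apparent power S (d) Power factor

Step 1 — Angular frequency: ω = 2π·f = 2π·61.3 = 385.2 rad/s.
Step 2 — Component impedances:
  R: Z = R = 20 Ω
  L: Z = jωL = j·385.2·0.000725 = 0 + j0.2792 Ω
Step 3 — Series combination: Z_total = R + L = 20 + j0.2792 Ω = 20∠0.8° Ω.
Step 4 — Source phasor: V = 5∠22.2° V = 4.629 + j1.889 V.
Step 5 — Current: I = V / Z = 0.2327 + j0.09121 A = 0.25∠21.4° A.
Step 6 — Complex power: S = V·I* = 1.25 + j0.01745 VA.
Step 7 — Real power: P = Re(S) = 1.25 W.
Step 8 — Reactive power: Q = Im(S) = 0.01745 VAR.
Step 9 — Apparent power: |S| = 1.25 VA.
Step 10 — Power factor: PF = P/|S| = 0.9999 (lagging).

(a) P = 1.25 W  (b) Q = 0.01745 VAR  (c) S = 1.25 VA  (d) PF = 0.9999 (lagging)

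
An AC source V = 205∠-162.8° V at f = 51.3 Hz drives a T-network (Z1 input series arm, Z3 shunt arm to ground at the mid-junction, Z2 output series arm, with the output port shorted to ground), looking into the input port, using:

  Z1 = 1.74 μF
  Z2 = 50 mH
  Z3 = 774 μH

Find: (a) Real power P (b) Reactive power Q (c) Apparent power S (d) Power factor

Step 1 — Angular frequency: ω = 2π·f = 2π·51.3 = 322.3 rad/s.
Step 2 — Component impedances:
  Z1: Z = 1/(jωC) = -j/(ω·C) = 0 - j1783 Ω
  Z2: Z = jωL = j·322.3·0.05 = 0 + j16.12 Ω
  Z3: Z = jωL = j·322.3·0.000774 = 0 + j0.2495 Ω
Step 3 — With the output port shorted to ground, the output series arm Z2 runs from the junction to ground; the shunt arm Z3 also runs from the junction to ground. They appear in parallel: Z3 || Z2 = 0 + j0.2457 Ω.
Step 4 — Series with input arm Z1: Z_in = Z1 + (Z3 || Z2) = 0 - j1783 Ω = 1783∠-90.0° Ω.
Step 5 — Source phasor: V = 205∠-162.8° V = -195.8 - j60.62 V.
Step 6 — Current: I = V / Z = 0.034 - j0.1098 A = 0.115∠-72.8° A.
Step 7 — Complex power: S = V·I* = 0 - j23.57 VA.
Step 8 — Real power: P = Re(S) = 0 W.
Step 9 — Reactive power: Q = Im(S) = -23.57 VAR.
Step 10 — Apparent power: |S| = 23.57 VA.
Step 11 — Power factor: PF = P/|S| = 0 (leading).

(a) P = 0 W  (b) Q = -23.57 VAR  (c) S = 23.57 VA  (d) PF = 0 (leading)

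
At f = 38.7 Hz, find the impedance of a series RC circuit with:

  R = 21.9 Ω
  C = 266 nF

Step 1 — Angular frequency: ω = 2π·f = 2π·38.7 = 243.2 rad/s.
Step 2 — Component impedances:
  R: Z = R = 21.9 Ω
  C: Z = 1/(jωC) = -j/(ω·C) = 0 - j1.546e+04 Ω
Step 3 — Series combination: Z_total = R + C = 21.9 - j1.546e+04 Ω = 1.546e+04∠-89.9° Ω.

Z = 21.9 - j1.546e+04 Ω = 1.546e+04∠-89.9° Ω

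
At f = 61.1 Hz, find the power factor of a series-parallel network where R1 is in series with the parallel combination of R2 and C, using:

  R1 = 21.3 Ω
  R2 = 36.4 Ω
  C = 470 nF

Step 1 — Angular frequency: ω = 2π·f = 2π·61.1 = 383.9 rad/s.
Step 2 — Component impedances:
  R1: Z = R = 21.3 Ω
  R2: Z = R = 36.4 Ω
  C: Z = 1/(jωC) = -j/(ω·C) = 0 - j5542 Ω
Step 3 — Parallel branch: R2 || C = 1/(1/R2 + 1/C) = 36.4 - j0.2391 Ω.
Step 4 — Series with R1: Z_total = R1 + (R2 || C) = 57.7 - j0.2391 Ω = 57.7∠-0.2° Ω.
Step 5 — Power factor: PF = cos(φ) = Re(Z)/|Z| = 57.7/57.7 = 1.
Step 6 — Type: Im(Z) = -0.2391 ⇒ leading (phase φ = -0.2°).

PF = 1 (leading, φ = -0.2°)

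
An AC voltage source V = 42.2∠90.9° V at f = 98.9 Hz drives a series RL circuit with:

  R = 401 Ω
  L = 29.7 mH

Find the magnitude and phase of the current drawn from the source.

Step 1 — Angular frequency: ω = 2π·f = 2π·98.9 = 621.4 rad/s.
Step 2 — Component impedances:
  R: Z = R = 401 Ω
  L: Z = jωL = j·621.4·0.0297 = 0 + j18.46 Ω
Step 3 — Series combination: Z_total = R + L = 401 + j18.46 Ω = 401.4∠2.6° Ω.
Step 4 — Source phasor: V = 42.2∠90.9° V = -0.6628 + j42.19 V.
Step 5 — Ohm's law: I = V / Z_total = (-0.6628 + j42.19) / (401 + j18.46) = 0.003183 + j0.1051 A.
Step 6 — Convert to polar: |I| = 0.1051 A, ∠I = 88.3°.

I = 0.1051∠88.3° A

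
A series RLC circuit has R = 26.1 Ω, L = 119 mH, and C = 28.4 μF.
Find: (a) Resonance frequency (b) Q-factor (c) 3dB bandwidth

Step 1 — Resonance: ω₀ = 1/√(LC) = 1/√(0.119·2.84e-05) = 544 rad/s.
Step 2 — f₀ = ω₀/(2π) = 86.57 Hz.
Step 3 — Series Q: Q = ω₀L/R = 544·0.119/26.1 = 2.48.
Step 4 — Bandwidth: Δω = ω₀/Q = 219.3 rad/s; BW = Δω/(2π) = 34.91 Hz.

(a) f₀ = 86.57 Hz  (b) Q = 2.48  (c) BW = 34.91 Hz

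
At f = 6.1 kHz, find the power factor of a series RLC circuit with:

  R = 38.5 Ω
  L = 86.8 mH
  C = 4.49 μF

Step 1 — Angular frequency: ω = 2π·f = 2π·6100 = 3.833e+04 rad/s.
Step 2 — Component impedances:
  R: Z = R = 38.5 Ω
  L: Z = jωL = j·3.833e+04·0.0868 = 0 + j3327 Ω
  C: Z = 1/(jωC) = -j/(ω·C) = 0 - j5.811 Ω
Step 3 — Series combination: Z_total = R + L + C = 38.5 + j3321 Ω = 3321∠89.3° Ω.
Step 4 — Power factor: PF = cos(φ) = Re(Z)/|Z| = 38.5/3321 = 0.01159.
Step 5 — Type: Im(Z) = 3321 ⇒ lagging (phase φ = 89.3°).

PF = 0.01159 (lagging, φ = 89.3°)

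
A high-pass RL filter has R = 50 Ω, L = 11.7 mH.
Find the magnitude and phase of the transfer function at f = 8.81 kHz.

Step 1 — Angular frequency: ω = 2π·8810 = 5.535e+04 rad/s.
Step 2 — Transfer function: H(jω) = jωL/(R + jωL).
Step 3 — Numerator jωL = j·647.7; denominator R + jωL = 50 + j647.7.
Step 4 — H = 0.9941 + j0.07674.
Step 5 — Magnitude: |H| = 0.997 (-0.0 dB); phase: φ = 4.4°.

|H| = 0.997 (-0.0 dB), φ = 4.4°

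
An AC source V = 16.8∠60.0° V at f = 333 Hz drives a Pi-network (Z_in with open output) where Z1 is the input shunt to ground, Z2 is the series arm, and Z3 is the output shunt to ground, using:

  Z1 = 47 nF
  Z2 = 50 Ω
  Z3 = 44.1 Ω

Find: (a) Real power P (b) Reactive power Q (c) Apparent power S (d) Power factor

Step 1 — Angular frequency: ω = 2π·f = 2π·333 = 2092 rad/s.
Step 2 — Component impedances:
  Z1: Z = 1/(jωC) = -j/(ω·C) = 0 - j1.017e+04 Ω
  Z2: Z = R = 50 Ω
  Z3: Z = R = 44.1 Ω
Step 3 — With open output, the series arm Z2 and the output shunt Z3 appear in series to ground: Z2 + Z3 = 94.1 Ω.
Step 4 — Parallel with input shunt Z1: Z_in = Z1 || (Z2 + Z3) = 94.09 - j0.8707 Ω = 94.1∠-0.5° Ω.
Step 5 — Source phasor: V = 16.8∠60.0° V = 8.4 + j14.55 V.
Step 6 — Current: I = V / Z = 0.08784 + j0.1554 A = 0.1785∠60.5° A.
Step 7 — Complex power: S = V·I* = 2.999 - j0.02775 VA.
Step 8 — Real power: P = Re(S) = 2.999 W.
Step 9 — Reactive power: Q = Im(S) = -0.02775 VAR.
Step 10 — Apparent power: |S| = 2.999 VA.
Step 11 — Power factor: PF = P/|S| = 1 (leading).

(a) P = 2.999 W  (b) Q = -0.02775 VAR  (c) S = 2.999 VA  (d) PF = 1 (leading)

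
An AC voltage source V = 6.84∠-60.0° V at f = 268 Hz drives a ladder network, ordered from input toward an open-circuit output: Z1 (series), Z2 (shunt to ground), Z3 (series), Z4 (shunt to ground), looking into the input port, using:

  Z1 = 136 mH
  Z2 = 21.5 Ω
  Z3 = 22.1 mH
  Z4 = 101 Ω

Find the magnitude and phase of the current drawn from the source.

Step 1 — Angular frequency: ω = 2π·f = 2π·268 = 1684 rad/s.
Step 2 — Component impedances:
  Z1: Z = jωL = j·1684·0.136 = 0 + j229 Ω
  Z2: Z = R = 21.5 Ω
  Z3: Z = jωL = j·1684·0.0221 = 0 + j37.21 Ω
  Z4: Z = R = 101 Ω
Step 3 — Ladder network (open output): work backward from the far end, alternating series and parallel combinations. Z_in = 18.05 + j230.1 Ω = 230.8∠85.5° Ω.
Step 4 — Source phasor: V = 6.84∠-60.0° V = 3.42 - j5.924 V.
Step 5 — Ohm's law: I = V / Z_total = (3.42 - j5.924) / (18.05 + j230.1) = -0.02443 - j0.01678 A.
Step 6 — Convert to polar: |I| = 0.02964 A, ∠I = -145.5°.

I = 0.02964∠-145.5° A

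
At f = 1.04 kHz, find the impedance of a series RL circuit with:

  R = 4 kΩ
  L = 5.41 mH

Step 1 — Angular frequency: ω = 2π·f = 2π·1040 = 6535 rad/s.
Step 2 — Component impedances:
  R: Z = R = 4000 Ω
  L: Z = jωL = j·6535·0.00541 = 0 + j35.35 Ω
Step 3 — Series combination: Z_total = R + L = 4000 + j35.35 Ω = 4000∠0.5° Ω.

Z = 4000 + j35.35 Ω = 4000∠0.5° Ω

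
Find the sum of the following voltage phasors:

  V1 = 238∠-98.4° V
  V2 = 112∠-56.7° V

Step 1 — Convert each phasor to rectangular form:
  V1 = 238·(cos(-98.4°) + j·sin(-98.4°)) = -34.77 - j235.4 V
  V2 = 112·(cos(-56.7°) + j·sin(-56.7°)) = 61.49 - j93.61 V
Step 2 — Sum components: V_total = 26.72 - j329.1 V.
Step 3 — Convert to polar: |V_total| = 330.1 V, ∠V_total = -85.4°.

V_total = 330.1∠-85.4° V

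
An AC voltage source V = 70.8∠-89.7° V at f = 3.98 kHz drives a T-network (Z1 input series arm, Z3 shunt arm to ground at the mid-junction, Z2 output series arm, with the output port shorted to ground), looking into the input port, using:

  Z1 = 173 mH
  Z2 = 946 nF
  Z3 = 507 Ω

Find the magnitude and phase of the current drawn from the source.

Step 1 — Angular frequency: ω = 2π·f = 2π·3980 = 2.501e+04 rad/s.
Step 2 — Component impedances:
  Z1: Z = jωL = j·2.501e+04·0.173 = 0 + j4326 Ω
  Z2: Z = 1/(jωC) = -j/(ω·C) = 0 - j42.27 Ω
  Z3: Z = R = 507 Ω
Step 3 — With the output port shorted to ground, the output series arm Z2 runs from the junction to ground; the shunt arm Z3 also runs from the junction to ground. They appear in parallel: Z3 || Z2 = 3.5 - j41.98 Ω.
Step 4 — Series with input arm Z1: Z_in = Z1 + (Z3 || Z2) = 3.5 + j4284 Ω = 4284∠90.0° Ω.
Step 5 — Source phasor: V = 70.8∠-89.7° V = 0.3707 - j70.8 V.
Step 6 — Ohm's law: I = V / Z_total = (0.3707 - j70.8) / (3.5 + j4284) = -0.01653 - j0.0001 A.
Step 7 — Convert to polar: |I| = 0.01653 A, ∠I = -179.7°.

I = 0.01653∠-179.7° A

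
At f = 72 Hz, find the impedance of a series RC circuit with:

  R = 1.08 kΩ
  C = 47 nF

Step 1 — Angular frequency: ω = 2π·f = 2π·72 = 452.4 rad/s.
Step 2 — Component impedances:
  R: Z = R = 1080 Ω
  C: Z = 1/(jωC) = -j/(ω·C) = 0 - j4.703e+04 Ω
Step 3 — Series combination: Z_total = R + C = 1080 - j4.703e+04 Ω = 4.704e+04∠-88.7° Ω.

Z = 1080 - j4.703e+04 Ω = 4.704e+04∠-88.7° Ω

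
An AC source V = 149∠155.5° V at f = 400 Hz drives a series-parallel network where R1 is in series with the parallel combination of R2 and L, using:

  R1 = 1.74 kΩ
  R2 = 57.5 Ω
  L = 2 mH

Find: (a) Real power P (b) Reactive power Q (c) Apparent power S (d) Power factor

Step 1 — Angular frequency: ω = 2π·f = 2π·400 = 2513 rad/s.
Step 2 — Component impedances:
  R1: Z = R = 1740 Ω
  R2: Z = R = 57.5 Ω
  L: Z = jωL = j·2513·0.002 = 0 + j5.027 Ω
Step 3 — Parallel branch: R2 || L = 1/(1/R2 + 1/L) = 0.4361 + j4.988 Ω.
Step 4 — Series with R1: Z_total = R1 + (R2 || L) = 1740 + j4.988 Ω = 1740∠0.2° Ω.
Step 5 — Source phasor: V = 149∠155.5° V = -135.6 + j61.79 V.
Step 6 — Current: I = V / Z = -0.0778 + j0.03573 A = 0.08561∠155.3° A.
Step 7 — Complex power: S = V·I* = 12.76 + j0.03656 VA.
Step 8 — Real power: P = Re(S) = 12.76 W.
Step 9 — Reactive power: Q = Im(S) = 0.03656 VAR.
Step 10 — Apparent power: |S| = 12.76 VA.
Step 11 — Power factor: PF = P/|S| = 1 (lagging).

(a) P = 12.76 W  (b) Q = 0.03656 VAR  (c) S = 12.76 VA  (d) PF = 1 (lagging)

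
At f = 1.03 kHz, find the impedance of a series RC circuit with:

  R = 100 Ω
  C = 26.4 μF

Step 1 — Angular frequency: ω = 2π·f = 2π·1030 = 6472 rad/s.
Step 2 — Component impedances:
  R: Z = R = 100 Ω
  C: Z = 1/(jωC) = -j/(ω·C) = 0 - j5.853 Ω
Step 3 — Series combination: Z_total = R + C = 100 - j5.853 Ω = 100.2∠-3.3° Ω.

Z = 100 - j5.853 Ω = 100.2∠-3.3° Ω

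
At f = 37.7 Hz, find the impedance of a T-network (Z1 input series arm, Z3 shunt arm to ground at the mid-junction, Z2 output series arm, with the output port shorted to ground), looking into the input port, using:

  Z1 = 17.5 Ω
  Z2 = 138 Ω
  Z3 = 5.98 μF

Step 1 — Angular frequency: ω = 2π·f = 2π·37.7 = 236.9 rad/s.
Step 2 — Component impedances:
  Z1: Z = R = 17.5 Ω
  Z2: Z = R = 138 Ω
  Z3: Z = 1/(jωC) = -j/(ω·C) = 0 - j706 Ω
Step 3 — With the output port shorted to ground, the output series arm Z2 runs from the junction to ground; the shunt arm Z3 also runs from the junction to ground. They appear in parallel: Z3 || Z2 = 132.9 - j25.98 Ω.
Step 4 — Series with input arm Z1: Z_in = Z1 + (Z3 || Z2) = 150.4 - j25.98 Ω = 152.6∠-9.8° Ω.

Z = 150.4 - j25.98 Ω = 152.6∠-9.8° Ω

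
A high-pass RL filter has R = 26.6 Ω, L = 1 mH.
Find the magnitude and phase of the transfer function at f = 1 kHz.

Step 1 — Angular frequency: ω = 2π·1000 = 6283 rad/s.
Step 2 — Transfer function: H(jω) = jωL/(R + jωL).
Step 3 — Numerator jωL = j·6.283; denominator R + jωL = 26.6 + j6.283.
Step 4 — H = 0.05285 + j0.2237.
Step 5 — Magnitude: |H| = 0.2299 (-12.8 dB); phase: φ = 76.7°.

|H| = 0.2299 (-12.8 dB), φ = 76.7°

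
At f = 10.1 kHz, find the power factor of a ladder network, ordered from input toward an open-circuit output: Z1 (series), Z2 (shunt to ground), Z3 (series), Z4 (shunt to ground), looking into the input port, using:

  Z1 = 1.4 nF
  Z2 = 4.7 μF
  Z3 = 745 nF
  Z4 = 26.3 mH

Step 1 — Angular frequency: ω = 2π·f = 2π·1.01e+04 = 6.346e+04 rad/s.
Step 2 — Component impedances:
  Z1: Z = 1/(jωC) = -j/(ω·C) = 0 - j1.126e+04 Ω
  Z2: Z = 1/(jωC) = -j/(ω·C) = 0 - j3.353 Ω
  Z3: Z = 1/(jωC) = -j/(ω·C) = 0 - j21.15 Ω
  Z4: Z = jωL = j·6.346e+04·0.0263 = 0 + j1669 Ω
Step 3 — Ladder network (open output): work backward from the far end, alternating series and parallel combinations. Z_in = 0 - j1.126e+04 Ω = 1.126e+04∠-90.0° Ω.
Step 4 — Power factor: PF = cos(φ) = Re(Z)/|Z| = 0/1.126e+04 = 0.
Step 5 — Type: Im(Z) = -1.126e+04 ⇒ leading (phase φ = -90.0°).

PF = 0 (leading, φ = -90.0°)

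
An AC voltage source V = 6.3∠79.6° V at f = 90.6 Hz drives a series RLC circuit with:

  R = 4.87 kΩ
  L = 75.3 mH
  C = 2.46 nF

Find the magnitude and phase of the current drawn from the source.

Step 1 — Angular frequency: ω = 2π·f = 2π·90.6 = 569.3 rad/s.
Step 2 — Component impedances:
  R: Z = R = 4870 Ω
  L: Z = jωL = j·569.3·0.0753 = 0 + j42.87 Ω
  C: Z = 1/(jωC) = -j/(ω·C) = 0 - j7.141e+05 Ω
Step 3 — Series combination: Z_total = R + L + C = 4870 - j7.141e+05 Ω = 7.141e+05∠-89.6° Ω.
Step 4 — Source phasor: V = 6.3∠79.6° V = 1.137 + j6.197 V.
Step 5 — Ohm's law: I = V / Z_total = (1.137 + j6.197) / (4870 - j7.141e+05) = -8.667e-06 + j1.652e-06 A.
Step 6 — Convert to polar: |I| = 8.823e-06 A, ∠I = 169.2°.

I = 8.823e-06∠169.2° A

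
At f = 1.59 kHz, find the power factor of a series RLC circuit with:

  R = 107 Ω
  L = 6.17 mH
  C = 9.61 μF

Step 1 — Angular frequency: ω = 2π·f = 2π·1590 = 9990 rad/s.
Step 2 — Component impedances:
  R: Z = R = 107 Ω
  L: Z = jωL = j·9990·0.00617 = 0 + j61.64 Ω
  C: Z = 1/(jωC) = -j/(ω·C) = 0 - j10.42 Ω
Step 3 — Series combination: Z_total = R + L + C = 107 + j51.22 Ω = 118.6∠25.6° Ω.
Step 4 — Power factor: PF = cos(φ) = Re(Z)/|Z| = 107/118.63 = 0.902.
Step 5 — Type: Im(Z) = 51.22 ⇒ lagging (phase φ = 25.6°).

PF = 0.902 (lagging, φ = 25.6°)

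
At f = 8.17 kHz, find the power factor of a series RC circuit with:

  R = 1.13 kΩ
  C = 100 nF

Step 1 — Angular frequency: ω = 2π·f = 2π·8170 = 5.133e+04 rad/s.
Step 2 — Component impedances:
  R: Z = R = 1130 Ω
  C: Z = 1/(jωC) = -j/(ω·C) = 0 - j194.8 Ω
Step 3 — Series combination: Z_total = R + C = 1130 - j194.8 Ω = 1147∠-9.8° Ω.
Step 4 — Power factor: PF = cos(φ) = Re(Z)/|Z| = 1130/1146.67 = 0.9855.
Step 5 — Type: Im(Z) = -194.8 ⇒ leading (phase φ = -9.8°).

PF = 0.9855 (leading, φ = -9.8°)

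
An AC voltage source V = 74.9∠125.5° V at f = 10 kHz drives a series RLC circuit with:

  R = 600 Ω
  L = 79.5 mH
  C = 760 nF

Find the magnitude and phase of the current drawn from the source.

Step 1 — Angular frequency: ω = 2π·f = 2π·1e+04 = 6.283e+04 rad/s.
Step 2 — Component impedances:
  R: Z = R = 600 Ω
  L: Z = jωL = j·6.283e+04·0.0795 = 0 + j4995 Ω
  C: Z = 1/(jωC) = -j/(ω·C) = 0 - j20.94 Ω
Step 3 — Series combination: Z_total = R + L + C = 600 + j4974 Ω = 5010∠83.1° Ω.
Step 4 — Source phasor: V = 74.9∠125.5° V = -43.49 + j60.98 V.
Step 5 — Ohm's law: I = V / Z_total = (-43.49 + j60.98) / (600 + j4974) = 0.01104 + j0.01008 A.
Step 6 — Convert to polar: |I| = 0.01495 A, ∠I = 42.4°.

I = 0.01495∠42.4° A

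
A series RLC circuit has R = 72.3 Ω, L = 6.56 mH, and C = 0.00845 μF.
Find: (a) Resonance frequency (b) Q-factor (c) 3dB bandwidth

Step 1 — Resonance: ω₀ = 1/√(LC) = 1/√(0.00656·8.45e-09) = 1.343e+05 rad/s.
Step 2 — f₀ = ω₀/(2π) = 2.138e+04 Hz.
Step 3 — Series Q: Q = ω₀L/R = 1.343e+05·0.00656/72.3 = 12.19.
Step 4 — Bandwidth: Δω = ω₀/Q = 1.102e+04 rad/s; BW = Δω/(2π) = 1754 Hz.

(a) f₀ = 2.138e+04 Hz  (b) Q = 12.19  (c) BW = 1754 Hz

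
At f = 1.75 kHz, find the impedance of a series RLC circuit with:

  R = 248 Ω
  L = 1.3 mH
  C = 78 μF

Step 1 — Angular frequency: ω = 2π·f = 2π·1750 = 1.1e+04 rad/s.
Step 2 — Component impedances:
  R: Z = R = 248 Ω
  L: Z = jωL = j·1.1e+04·0.0013 = 0 + j14.29 Ω
  C: Z = 1/(jωC) = -j/(ω·C) = 0 - j1.166 Ω
Step 3 — Series combination: Z_total = R + L + C = 248 + j13.13 Ω = 248.3∠3.0° Ω.

Z = 248 + j13.13 Ω = 248.3∠3.0° Ω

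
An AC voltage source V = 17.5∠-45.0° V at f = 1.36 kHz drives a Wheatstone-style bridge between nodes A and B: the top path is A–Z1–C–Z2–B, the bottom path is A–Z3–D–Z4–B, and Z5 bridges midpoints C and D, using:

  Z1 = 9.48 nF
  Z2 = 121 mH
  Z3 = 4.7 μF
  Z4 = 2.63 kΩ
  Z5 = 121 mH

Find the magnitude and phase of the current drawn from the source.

Step 1 — Angular frequency: ω = 2π·f = 2π·1360 = 8545 rad/s.
Step 2 — Component impedances:
  Z1: Z = 1/(jωC) = -j/(ω·C) = 0 - j1.234e+04 Ω
  Z2: Z = jωL = j·8545·0.121 = 0 + j1034 Ω
  Z3: Z = 1/(jωC) = -j/(ω·C) = 0 - j24.9 Ω
  Z4: Z = R = 2630 Ω
  Z5: Z = jωL = j·8545·0.121 = 0 + j1034 Ω
Step 3 — Bridge requires nodal analysis (the Z5 bridge couples midpoints C and D, so the two paths cannot be reduced to a simple series/parallel combination). Setting node B to ground and injecting 1 A at node A, the 3-node admittance system at A, C, D solves to V_A = Z_AB = 1058 + j1263 Ω = 1648∠50.0° Ω.
Step 4 — Source phasor: V = 17.5∠-45.0° V = 12.37 - j12.37 V.
Step 5 — Ohm's law: I = V / Z_total = (12.37 - j12.37) / (1058 + j1263) = -0.0009306 - j0.01058 A.
Step 6 — Convert to polar: |I| = 0.01062 A, ∠I = -95.0°.

I = 0.01062∠-95.0° A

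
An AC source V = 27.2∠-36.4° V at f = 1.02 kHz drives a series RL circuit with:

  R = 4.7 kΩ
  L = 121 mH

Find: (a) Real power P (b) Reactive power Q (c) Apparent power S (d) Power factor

Step 1 — Angular frequency: ω = 2π·f = 2π·1020 = 6409 rad/s.
Step 2 — Component impedances:
  R: Z = R = 4700 Ω
  L: Z = jωL = j·6409·0.121 = 0 + j775.5 Ω
Step 3 — Series combination: Z_total = R + L = 4700 + j775.5 Ω = 4764∠9.4° Ω.
Step 4 — Source phasor: V = 27.2∠-36.4° V = 21.89 - j16.14 V.
Step 5 — Current: I = V / Z = 0.003983 - j0.004091 A = 0.00571∠-45.8° A.
Step 6 — Complex power: S = V·I* = 0.1532 + j0.02528 VA.
Step 7 — Real power: P = Re(S) = 0.1532 W.
Step 8 — Reactive power: Q = Im(S) = 0.02528 VAR.
Step 9 — Apparent power: |S| = 0.1553 VA.
Step 10 — Power factor: PF = P/|S| = 0.9867 (lagging).

(a) P = 0.1532 W  (b) Q = 0.02528 VAR  (c) S = 0.1553 VA  (d) PF = 0.9867 (lagging)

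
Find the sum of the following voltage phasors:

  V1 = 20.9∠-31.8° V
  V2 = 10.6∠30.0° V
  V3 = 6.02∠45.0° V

Step 1 — Convert each phasor to rectangular form:
  V1 = 20.9·(cos(-31.8°) + j·sin(-31.8°)) = 17.76 - j11.01 V
  V2 = 10.6·(cos(30.0°) + j·sin(30.0°)) = 9.18 + j5.3 V
  V3 = 6.02·(cos(45.0°) + j·sin(45.0°)) = 4.257 + j4.257 V
Step 2 — Sum components: V_total = 31.2 - j1.457 V.
Step 3 — Convert to polar: |V_total| = 31.23 V, ∠V_total = -2.7°.

V_total = 31.23∠-2.7° V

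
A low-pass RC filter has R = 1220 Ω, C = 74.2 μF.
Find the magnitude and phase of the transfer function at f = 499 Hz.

Step 1 — Angular frequency: ω = 2π·499 = 3135 rad/s.
Step 2 — Transfer function: H(jω) = 1/(1 + jωRC).
Step 3 — Denominator: 1 + jωRC = 1 + j·3135·1220·7.42e-05 = 1 + j283.8.
Step 4 — H = 1.241e-05 - j0.003523.
Step 5 — Magnitude: |H| = 0.003523 (-49.1 dB); phase: φ = -89.8°.

|H| = 0.003523 (-49.1 dB), φ = -89.8°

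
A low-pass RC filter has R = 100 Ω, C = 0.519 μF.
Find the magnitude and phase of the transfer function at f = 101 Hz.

Step 1 — Angular frequency: ω = 2π·101 = 634.6 rad/s.
Step 2 — Transfer function: H(jω) = 1/(1 + jωRC).
Step 3 — Denominator: 1 + jωRC = 1 + j·634.6·100·5.19e-07 = 1 + j0.03294.
Step 4 — H = 0.9989 - j0.0329.
Step 5 — Magnitude: |H| = 0.9995 (-0.0 dB); phase: φ = -1.9°.

|H| = 0.9995 (-0.0 dB), φ = -1.9°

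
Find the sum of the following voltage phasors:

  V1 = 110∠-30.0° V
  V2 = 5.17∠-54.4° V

Step 1 — Convert each phasor to rectangular form:
  V1 = 110·(cos(-30.0°) + j·sin(-30.0°)) = 95.26 - j55 V
  V2 = 5.17·(cos(-54.4°) + j·sin(-54.4°)) = 3.01 - j4.204 V
Step 2 — Sum components: V_total = 98.27 - j59.2 V.
Step 3 — Convert to polar: |V_total| = 114.7 V, ∠V_total = -31.1°.

V_total = 114.7∠-31.1° V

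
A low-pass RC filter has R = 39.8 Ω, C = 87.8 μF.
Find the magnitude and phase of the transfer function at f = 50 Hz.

Step 1 — Angular frequency: ω = 2π·50 = 314.2 rad/s.
Step 2 — Transfer function: H(jω) = 1/(1 + jωRC).
Step 3 — Denominator: 1 + jωRC = 1 + j·314.2·39.8·8.78e-05 = 1 + j1.098.
Step 4 — H = 0.4535 - j0.4978.
Step 5 — Magnitude: |H| = 0.6734 (-3.4 dB); phase: φ = -47.7°.

|H| = 0.6734 (-3.4 dB), φ = -47.7°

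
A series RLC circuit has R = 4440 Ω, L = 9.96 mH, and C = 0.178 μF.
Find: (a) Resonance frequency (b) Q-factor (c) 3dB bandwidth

Step 1 — Resonance: ω₀ = 1/√(LC) = 1/√(0.00996·1.78e-07) = 2.375e+04 rad/s.
Step 2 — f₀ = ω₀/(2π) = 3780 Hz.
Step 3 — Series Q: Q = ω₀L/R = 2.375e+04·0.00996/4440 = 0.05328.
Step 4 — Bandwidth: Δω = ω₀/Q = 4.458e+05 rad/s; BW = Δω/(2π) = 7.095e+04 Hz.

(a) f₀ = 3780 Hz  (b) Q = 0.05328  (c) BW = 7.095e+04 Hz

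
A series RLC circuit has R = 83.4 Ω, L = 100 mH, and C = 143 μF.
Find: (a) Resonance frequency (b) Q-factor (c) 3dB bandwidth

Step 1 — Resonance condition Im(Z)=0 gives ω₀ = 1/√(LC).
Step 2 — ω₀ = 1/√(0.1·0.000143) = 264.4 rad/s.
Step 3 — f₀ = ω₀/(2π) = 42.09 Hz.
Step 4 — Series Q: Q = ω₀L/R = 264.4·0.1/83.4 = 0.3171.
Step 5 — 3dB bandwidth: Δω = ω₀/Q = 834 rad/s; BW = Δω/(2π) = 132.7 Hz.

(a) f₀ = 42.09 Hz  (b) Q = 0.3171  (c) BW = 132.7 Hz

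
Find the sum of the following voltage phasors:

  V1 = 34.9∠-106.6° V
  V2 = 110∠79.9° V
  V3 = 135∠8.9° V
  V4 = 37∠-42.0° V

Step 1 — Convert each phasor to rectangular form:
  V1 = 34.9·(cos(-106.6°) + j·sin(-106.6°)) = -9.971 - j33.45 V
  V2 = 110·(cos(79.9°) + j·sin(79.9°)) = 19.29 + j108.3 V
  V3 = 135·(cos(8.9°) + j·sin(8.9°)) = 133.4 + j20.89 V
  V4 = 37·(cos(-42.0°) + j·sin(-42.0°)) = 27.5 - j24.76 V
Step 2 — Sum components: V_total = 170.2 + j70.98 V.
Step 3 — Convert to polar: |V_total| = 184.4 V, ∠V_total = 22.6°.

V_total = 184.4∠22.6° V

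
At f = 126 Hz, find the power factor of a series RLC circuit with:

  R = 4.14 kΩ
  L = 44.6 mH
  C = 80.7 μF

Step 1 — Angular frequency: ω = 2π·f = 2π·126 = 791.7 rad/s.
Step 2 — Component impedances:
  R: Z = R = 4140 Ω
  L: Z = jωL = j·791.7·0.0446 = 0 + j35.31 Ω
  C: Z = 1/(jωC) = -j/(ω·C) = 0 - j15.65 Ω
Step 3 — Series combination: Z_total = R + L + C = 4140 + j19.66 Ω = 4140∠0.3° Ω.
Step 4 — Power factor: PF = cos(φ) = Re(Z)/|Z| = 4140/4140 = 1.
Step 5 — Type: Im(Z) = 19.66 ⇒ lagging (phase φ = 0.3°).

PF = 1 (lagging, φ = 0.3°)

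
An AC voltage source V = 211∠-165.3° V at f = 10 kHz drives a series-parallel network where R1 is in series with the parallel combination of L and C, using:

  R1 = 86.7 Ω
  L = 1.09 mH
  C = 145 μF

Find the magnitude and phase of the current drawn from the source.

Step 1 — Angular frequency: ω = 2π·f = 2π·1e+04 = 6.283e+04 rad/s.
Step 2 — Component impedances:
  R1: Z = R = 86.7 Ω
  L: Z = jωL = j·6.283e+04·0.00109 = 0 + j68.49 Ω
  C: Z = 1/(jωC) = -j/(ω·C) = 0 - j0.1098 Ω
Step 3 — Parallel branch: L || C = 1/(1/L + 1/C) = 0 - j0.1099 Ω.
Step 4 — Series with R1: Z_total = R1 + (L || C) = 86.7 - j0.1099 Ω = 86.7∠-0.1° Ω.
Step 5 — Source phasor: V = 211∠-165.3° V = -204.1 - j53.54 V.
Step 6 — Ohm's law: I = V / Z_total = (-204.1 - j53.54) / (86.7 - j0.1099) = -2.353 - j0.6205 A.
Step 7 — Convert to polar: |I| = 2.434 A, ∠I = -165.2°.

I = 2.434∠-165.2° A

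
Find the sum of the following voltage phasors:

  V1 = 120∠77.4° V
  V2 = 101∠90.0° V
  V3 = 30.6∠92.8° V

Step 1 — Convert each phasor to rectangular form:
  V1 = 120·(cos(77.4°) + j·sin(77.4°)) = 26.18 + j117.1 V
  V2 = 101·(cos(90.0°) + j·sin(90.0°)) = 0 + j101 V
  V3 = 30.6·(cos(92.8°) + j·sin(92.8°)) = -1.495 + j30.56 V
Step 2 — Sum components: V_total = 24.68 + j248.7 V.
Step 3 — Convert to polar: |V_total| = 249.9 V, ∠V_total = 84.3°.

V_total = 249.9∠84.3° V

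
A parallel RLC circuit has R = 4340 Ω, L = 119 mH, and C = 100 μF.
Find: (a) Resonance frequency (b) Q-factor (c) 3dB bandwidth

Step 1 — Resonance: ω₀ = 1/√(LC) = 1/√(0.119·0.0001) = 289.9 rad/s.
Step 2 — f₀ = ω₀/(2π) = 46.14 Hz.
Step 3 — Parallel Q: Q = R/(ω₀L) = 4340/(289.9·0.119) = 125.8.
Step 4 — Bandwidth: Δω = ω₀/Q = 2.304 rad/s; BW = Δω/(2π) = 0.3667 Hz.

(a) f₀ = 46.14 Hz  (b) Q = 125.8  (c) BW = 0.3667 Hz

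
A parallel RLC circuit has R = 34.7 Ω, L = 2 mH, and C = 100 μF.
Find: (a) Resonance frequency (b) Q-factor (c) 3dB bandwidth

Step 1 — Resonance: ω₀ = 1/√(LC) = 1/√(0.002·0.0001) = 2236 rad/s.
Step 2 — f₀ = ω₀/(2π) = 355.9 Hz.
Step 3 — Parallel Q: Q = R/(ω₀L) = 34.7/(2236·0.002) = 7.759.
Step 4 — Bandwidth: Δω = ω₀/Q = 288.2 rad/s; BW = Δω/(2π) = 45.87 Hz.

(a) f₀ = 355.9 Hz  (b) Q = 7.759  (c) BW = 45.87 Hz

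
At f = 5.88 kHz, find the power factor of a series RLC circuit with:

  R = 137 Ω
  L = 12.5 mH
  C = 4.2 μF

Step 1 — Angular frequency: ω = 2π·f = 2π·5880 = 3.695e+04 rad/s.
Step 2 — Component impedances:
  R: Z = R = 137 Ω
  L: Z = jωL = j·3.695e+04·0.0125 = 0 + j461.8 Ω
  C: Z = 1/(jωC) = -j/(ω·C) = 0 - j6.445 Ω
Step 3 — Series combination: Z_total = R + L + C = 137 + j455.4 Ω = 475.5∠73.3° Ω.
Step 4 — Power factor: PF = cos(φ) = Re(Z)/|Z| = 137/475.5 = 0.2881.
Step 5 — Type: Im(Z) = 455.4 ⇒ lagging (phase φ = 73.3°).

PF = 0.2881 (lagging, φ = 73.3°)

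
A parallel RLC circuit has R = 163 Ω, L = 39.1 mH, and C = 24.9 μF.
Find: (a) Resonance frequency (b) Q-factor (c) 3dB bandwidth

Step 1 — Resonance: ω₀ = 1/√(LC) = 1/√(0.0391·2.49e-05) = 1013 rad/s.
Step 2 — f₀ = ω₀/(2π) = 161.3 Hz.
Step 3 — Parallel Q: Q = R/(ω₀L) = 163/(1013·0.0391) = 4.113.
Step 4 — Bandwidth: Δω = ω₀/Q = 246.4 rad/s; BW = Δω/(2π) = 39.21 Hz.

(a) f₀ = 161.3 Hz  (b) Q = 4.113  (c) BW = 39.21 Hz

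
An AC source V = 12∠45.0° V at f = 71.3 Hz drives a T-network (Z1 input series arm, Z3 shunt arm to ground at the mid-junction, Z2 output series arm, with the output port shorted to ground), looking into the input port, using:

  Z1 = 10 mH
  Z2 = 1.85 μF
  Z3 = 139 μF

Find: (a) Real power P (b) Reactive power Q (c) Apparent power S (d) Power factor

Step 1 — Angular frequency: ω = 2π·f = 2π·71.3 = 448 rad/s.
Step 2 — Component impedances:
  Z1: Z = jωL = j·448·0.01 = 0 + j4.48 Ω
  Z2: Z = 1/(jωC) = -j/(ω·C) = 0 - j1207 Ω
  Z3: Z = 1/(jωC) = -j/(ω·C) = 0 - j16.06 Ω
Step 3 — With the output port shorted to ground, the output series arm Z2 runs from the junction to ground; the shunt arm Z3 also runs from the junction to ground. They appear in parallel: Z3 || Z2 = 0 - j15.85 Ω.
Step 4 — Series with input arm Z1: Z_in = Z1 + (Z3 || Z2) = 0 - j11.37 Ω = 11.37∠-90.0° Ω.
Step 5 — Source phasor: V = 12∠45.0° V = 8.485 + j8.485 V.
Step 6 — Current: I = V / Z = -0.7464 + j0.7464 A = 1.056∠135.0° A.
Step 7 — Complex power: S = V·I* = 0 - j12.67 VA.
Step 8 — Real power: P = Re(S) = 0 W.
Step 9 — Reactive power: Q = Im(S) = -12.67 VAR.
Step 10 — Apparent power: |S| = 12.67 VA.
Step 11 — Power factor: PF = P/|S| = 0 (leading).

(a) P = 0 W  (b) Q = -12.67 VAR  (c) S = 12.67 VA  (d) PF = 0 (leading)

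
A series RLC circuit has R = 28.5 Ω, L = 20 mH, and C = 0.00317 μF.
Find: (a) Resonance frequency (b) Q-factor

Step 1 — Resonance condition Im(Z)=0 gives ω₀ = 1/√(LC).
Step 2 — ω₀ = 1/√(0.02·3.17e-09) = 1.256e+05 rad/s.
Step 3 — f₀ = ω₀/(2π) = 1.999e+04 Hz.
Step 4 — Series Q: Q = ω₀L/R = 1.256e+05·0.02/28.5 = 88.13.

(a) f₀ = 1.999e+04 Hz  (b) Q = 88.13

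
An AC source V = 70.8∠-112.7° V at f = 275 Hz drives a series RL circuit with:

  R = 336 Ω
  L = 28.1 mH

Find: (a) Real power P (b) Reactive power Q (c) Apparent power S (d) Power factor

Step 1 — Angular frequency: ω = 2π·f = 2π·275 = 1728 rad/s.
Step 2 — Component impedances:
  R: Z = R = 336 Ω
  L: Z = jωL = j·1728·0.0281 = 0 + j48.55 Ω
Step 3 — Series combination: Z_total = R + L = 336 + j48.55 Ω = 339.5∠8.2° Ω.
Step 4 — Source phasor: V = 70.8∠-112.7° V = -27.32 - j65.32 V.
Step 5 — Current: I = V / Z = -0.1072 - j0.1789 A = 0.2085∠-120.9° A.
Step 6 — Complex power: S = V·I* = 14.61 + j2.112 VA.
Step 7 — Real power: P = Re(S) = 14.61 W.
Step 8 — Reactive power: Q = Im(S) = 2.112 VAR.
Step 9 — Apparent power: |S| = 14.77 VA.
Step 10 — Power factor: PF = P/|S| = 0.9897 (lagging).

(a) P = 14.61 W  (b) Q = 2.112 VAR  (c) S = 14.77 VA  (d) PF = 0.9897 (lagging)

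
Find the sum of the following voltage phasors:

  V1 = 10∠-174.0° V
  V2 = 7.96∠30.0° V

Step 1 — Convert each phasor to rectangular form:
  V1 = 10·(cos(-174.0°) + j·sin(-174.0°)) = -9.945 - j1.045 V
  V2 = 7.96·(cos(30.0°) + j·sin(30.0°)) = 6.894 + j3.98 V
Step 2 — Sum components: V_total = -3.052 + j2.935 V.
Step 3 — Convert to polar: |V_total| = 4.234 V, ∠V_total = 136.1°.

V_total = 4.234∠136.1° V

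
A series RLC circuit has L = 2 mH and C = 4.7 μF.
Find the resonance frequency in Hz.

Step 1 — Resonance condition Im(Z)=0 gives ω₀ = 1/√(LC).
Step 2 — ω₀ = 1/√(0.002·4.7e-06) = 1.031e+04 rad/s.
Step 3 — f₀ = ω₀/(2π) = 1642 Hz.

f₀ = 1642 Hz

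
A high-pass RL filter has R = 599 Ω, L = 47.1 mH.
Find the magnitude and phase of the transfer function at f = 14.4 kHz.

Step 1 — Angular frequency: ω = 2π·1.44e+04 = 9.048e+04 rad/s.
Step 2 — Transfer function: H(jω) = jωL/(R + jωL).
Step 3 — Numerator jωL = j·4262; denominator R + jωL = 599 + j4262.
Step 4 — H = 0.9806 + j0.1378.
Step 5 — Magnitude: |H| = 0.9903 (-0.1 dB); phase: φ = 8.0°.

|H| = 0.9903 (-0.1 dB), φ = 8.0°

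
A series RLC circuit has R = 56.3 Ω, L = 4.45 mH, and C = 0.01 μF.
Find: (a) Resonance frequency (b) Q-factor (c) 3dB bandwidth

Step 1 — Resonance: ω₀ = 1/√(LC) = 1/√(0.00445·1e-08) = 1.499e+05 rad/s.
Step 2 — f₀ = ω₀/(2π) = 2.386e+04 Hz.
Step 3 — Series Q: Q = ω₀L/R = 1.499e+05·0.00445/56.3 = 11.85.
Step 4 — Bandwidth: Δω = ω₀/Q = 1.265e+04 rad/s; BW = Δω/(2π) = 2014 Hz.

(a) f₀ = 2.386e+04 Hz  (b) Q = 11.85  (c) BW = 2014 Hz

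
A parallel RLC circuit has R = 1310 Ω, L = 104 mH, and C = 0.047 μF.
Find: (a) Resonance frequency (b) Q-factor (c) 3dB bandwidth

Step 1 — Resonance: ω₀ = 1/√(LC) = 1/√(0.104·4.7e-08) = 1.43e+04 rad/s.
Step 2 — f₀ = ω₀/(2π) = 2276 Hz.
Step 3 — Parallel Q: Q = R/(ω₀L) = 1310/(1.43e+04·0.104) = 0.8807.
Step 4 — Bandwidth: Δω = ω₀/Q = 1.624e+04 rad/s; BW = Δω/(2π) = 2585 Hz.

(a) f₀ = 2276 Hz  (b) Q = 0.8807  (c) BW = 2585 Hz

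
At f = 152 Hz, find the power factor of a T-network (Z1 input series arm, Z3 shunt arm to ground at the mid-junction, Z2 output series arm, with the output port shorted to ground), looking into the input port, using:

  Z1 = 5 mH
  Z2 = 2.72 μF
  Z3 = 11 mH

Step 1 — Angular frequency: ω = 2π·f = 2π·152 = 955 rad/s.
Step 2 — Component impedances:
  Z1: Z = jωL = j·955·0.005 = 0 + j4.775 Ω
  Z2: Z = 1/(jωC) = -j/(ω·C) = 0 - j385 Ω
  Z3: Z = jωL = j·955·0.011 = 0 + j10.51 Ω
Step 3 — With the output port shorted to ground, the output series arm Z2 runs from the junction to ground; the shunt arm Z3 also runs from the junction to ground. They appear in parallel: Z3 || Z2 = 0 + j10.8 Ω.
Step 4 — Series with input arm Z1: Z_in = Z1 + (Z3 || Z2) = 0 + j15.58 Ω = 15.58∠90.0° Ω.
Step 5 — Power factor: PF = cos(φ) = Re(Z)/|Z| = 0/15.58 = 0.
Step 6 — Type: Im(Z) = 15.58 ⇒ lagging (phase φ = 90.0°).

PF = 0 (lagging, φ = 90.0°)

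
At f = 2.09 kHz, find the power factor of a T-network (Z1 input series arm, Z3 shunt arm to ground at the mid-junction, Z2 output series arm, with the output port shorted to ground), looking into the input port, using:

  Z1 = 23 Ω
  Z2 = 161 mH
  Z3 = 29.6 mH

Step 1 — Angular frequency: ω = 2π·f = 2π·2090 = 1.313e+04 rad/s.
Step 2 — Component impedances:
  Z1: Z = R = 23 Ω
  Z2: Z = jωL = j·1.313e+04·0.161 = 0 + j2114 Ω
  Z3: Z = jωL = j·1.313e+04·0.0296 = 0 + j388.7 Ω
Step 3 — With the output port shorted to ground, the output series arm Z2 runs from the junction to ground; the shunt arm Z3 also runs from the junction to ground. They appear in parallel: Z3 || Z2 = 0 + j328.3 Ω.
Step 4 — Series with input arm Z1: Z_in = Z1 + (Z3 || Z2) = 23 + j328.3 Ω = 329.1∠86.0° Ω.
Step 5 — Power factor: PF = cos(φ) = Re(Z)/|Z| = 23/329.14 = 0.06988.
Step 6 — Type: Im(Z) = 328.3 ⇒ lagging (phase φ = 86.0°).

PF = 0.06988 (lagging, φ = 86.0°)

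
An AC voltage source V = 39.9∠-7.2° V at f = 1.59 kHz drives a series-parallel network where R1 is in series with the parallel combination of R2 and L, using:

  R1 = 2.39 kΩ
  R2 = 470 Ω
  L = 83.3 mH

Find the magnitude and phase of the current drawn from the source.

Step 1 — Angular frequency: ω = 2π·f = 2π·1590 = 9990 rad/s.
Step 2 — Component impedances:
  R1: Z = R = 2390 Ω
  R2: Z = R = 470 Ω
  L: Z = jωL = j·9990·0.0833 = 0 + j832.2 Ω
Step 3 — Parallel branch: R2 || L = 1/(1/R2 + 1/L) = 356.3 + j201.3 Ω.
Step 4 — Series with R1: Z_total = R1 + (R2 || L) = 2746 + j201.3 Ω = 2754∠4.2° Ω.
Step 5 — Source phasor: V = 39.9∠-7.2° V = 39.59 - j5.001 V.
Step 6 — Ohm's law: I = V / Z_total = (39.59 - j5.001) / (2746 + j201.3) = 0.0142 - j0.002862 A.
Step 7 — Convert to polar: |I| = 0.01449 A, ∠I = -11.4°.

I = 0.01449∠-11.4° A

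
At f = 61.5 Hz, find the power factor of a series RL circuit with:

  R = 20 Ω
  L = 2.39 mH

Step 1 — Angular frequency: ω = 2π·f = 2π·61.5 = 386.4 rad/s.
Step 2 — Component impedances:
  R: Z = R = 20 Ω
  L: Z = jωL = j·386.4·0.00239 = 0 + j0.9235 Ω
Step 3 — Series combination: Z_total = R + L = 20 + j0.9235 Ω = 20.02∠2.6° Ω.
Step 4 — Power factor: PF = cos(φ) = Re(Z)/|Z| = 20/20.0213 = 0.9989.
Step 5 — Type: Im(Z) = 0.9235 ⇒ lagging (phase φ = 2.6°).

PF = 0.9989 (lagging, φ = 2.6°)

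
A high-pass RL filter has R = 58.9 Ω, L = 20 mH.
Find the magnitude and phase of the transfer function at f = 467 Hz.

Step 1 — Angular frequency: ω = 2π·467 = 2934 rad/s.
Step 2 — Transfer function: H(jω) = jωL/(R + jωL).
Step 3 — Numerator jωL = j·58.68; denominator R + jωL = 58.9 + j58.68.
Step 4 — H = 0.4982 + j0.5.
Step 5 — Magnitude: |H| = 0.7058 (-3.0 dB); phase: φ = 45.1°.

|H| = 0.7058 (-3.0 dB), φ = 45.1°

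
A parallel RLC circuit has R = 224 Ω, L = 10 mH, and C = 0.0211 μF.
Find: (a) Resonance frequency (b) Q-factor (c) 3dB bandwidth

Step 1 — Resonance: ω₀ = 1/√(LC) = 1/√(0.01·2.11e-08) = 6.884e+04 rad/s.
Step 2 — f₀ = ω₀/(2π) = 1.096e+04 Hz.
Step 3 — Parallel Q: Q = R/(ω₀L) = 224/(6.884e+04·0.01) = 0.3254.
Step 4 — Bandwidth: Δω = ω₀/Q = 2.116e+05 rad/s; BW = Δω/(2π) = 3.367e+04 Hz.

(a) f₀ = 1.096e+04 Hz  (b) Q = 0.3254  (c) BW = 3.367e+04 Hz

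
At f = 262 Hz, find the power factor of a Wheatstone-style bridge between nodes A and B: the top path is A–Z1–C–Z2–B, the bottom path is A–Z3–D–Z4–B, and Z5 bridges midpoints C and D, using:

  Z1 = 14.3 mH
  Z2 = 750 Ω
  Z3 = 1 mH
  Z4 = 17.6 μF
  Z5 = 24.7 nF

Step 1 — Angular frequency: ω = 2π·f = 2π·262 = 1646 rad/s.
Step 2 — Component impedances:
  Z1: Z = jωL = j·1646·0.0143 = 0 + j23.54 Ω
  Z2: Z = R = 750 Ω
  Z3: Z = jωL = j·1646·0.001 = 0 + j1.646 Ω
  Z4: Z = 1/(jωC) = -j/(ω·C) = 0 - j34.51 Ω
  Z5: Z = 1/(jωC) = -j/(ω·C) = 0 - j2.459e+04 Ω
Step 3 — Bridge requires nodal analysis (the Z5 bridge couples midpoints C and D, so the two paths cannot be reduced to a simple series/parallel combination). Setting node B to ground and injecting 1 A at node A, the 3-node admittance system at A, C, D solves to V_A = Z_AB = 1.44 - j32.85 Ω = 32.88∠-87.5° Ω.
Step 4 — Power factor: PF = cos(φ) = Re(Z)/|Z| = 1.44/32.88 = 0.0438.
Step 5 — Type: Im(Z) = -32.85 ⇒ leading (phase φ = -87.5°).

PF = 0.0438 (leading, φ = -87.5°)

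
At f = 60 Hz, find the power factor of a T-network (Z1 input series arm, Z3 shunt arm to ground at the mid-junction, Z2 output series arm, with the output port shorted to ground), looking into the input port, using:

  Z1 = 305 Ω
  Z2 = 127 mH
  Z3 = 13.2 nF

Step 1 — Angular frequency: ω = 2π·f = 2π·60 = 377 rad/s.
Step 2 — Component impedances:
  Z1: Z = R = 305 Ω
  Z2: Z = jωL = j·377·0.127 = 0 + j47.88 Ω
  Z3: Z = 1/(jωC) = -j/(ω·C) = 0 - j2.01e+05 Ω
Step 3 — With the output port shorted to ground, the output series arm Z2 runs from the junction to ground; the shunt arm Z3 also runs from the junction to ground. They appear in parallel: Z3 || Z2 = 0 + j47.89 Ω.
Step 4 — Series with input arm Z1: Z_in = Z1 + (Z3 || Z2) = 305 + j47.89 Ω = 308.7∠8.9° Ω.
Step 5 — Power factor: PF = cos(φ) = Re(Z)/|Z| = 305/308.74 = 0.9879.
Step 6 — Type: Im(Z) = 47.89 ⇒ lagging (phase φ = 8.9°).

PF = 0.9879 (lagging, φ = 8.9°)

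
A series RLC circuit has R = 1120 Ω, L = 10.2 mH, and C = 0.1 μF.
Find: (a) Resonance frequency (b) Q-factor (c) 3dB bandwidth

Step 1 — Resonance: ω₀ = 1/√(LC) = 1/√(0.0102·1e-07) = 3.131e+04 rad/s.
Step 2 — f₀ = ω₀/(2π) = 4983 Hz.
Step 3 — Series Q: Q = ω₀L/R = 3.131e+04·0.0102/1120 = 0.2852.
Step 4 — Bandwidth: Δω = ω₀/Q = 1.098e+05 rad/s; BW = Δω/(2π) = 1.748e+04 Hz.

(a) f₀ = 4983 Hz  (b) Q = 0.2852  (c) BW = 1.748e+04 Hz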